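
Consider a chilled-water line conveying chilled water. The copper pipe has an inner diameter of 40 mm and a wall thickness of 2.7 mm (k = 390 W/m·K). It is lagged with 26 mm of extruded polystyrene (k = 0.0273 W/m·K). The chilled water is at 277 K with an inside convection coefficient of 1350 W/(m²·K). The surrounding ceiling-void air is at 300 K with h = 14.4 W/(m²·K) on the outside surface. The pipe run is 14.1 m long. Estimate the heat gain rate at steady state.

Treating each annulus and film as a series resistance:
R_inner film = 1/(h_i·2πr₁L) = 1/(1350×2π×0.02×14.1) = 4.181×10^-4 K/W
R_copper pipe wall = ln(22.7/20)/(2π×390×14.1) = 3.665×10^-6 K/W
R_extruded polystyrene = ln(48.7/22.7)/(2π×0.0273×14.1) = 0.3156 K/W
R_outer film = 1/(h_o·2πr_oL) = 1/(14.4×2π×0.0487×14.1) = 0.0161 K/W
R_total = 0.3321 K/W
Q = ΔT/R_total = 23/0.3321

Q ≈ 69.3 W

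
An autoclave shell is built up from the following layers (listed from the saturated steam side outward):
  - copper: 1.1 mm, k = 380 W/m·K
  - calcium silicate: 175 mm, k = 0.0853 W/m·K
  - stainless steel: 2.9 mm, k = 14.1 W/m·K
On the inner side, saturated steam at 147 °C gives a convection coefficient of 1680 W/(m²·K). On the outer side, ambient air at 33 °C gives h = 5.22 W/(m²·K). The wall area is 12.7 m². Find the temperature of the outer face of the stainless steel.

Series thermal resistances:
R_inner film = 1/(h_i·A) = 1/(1680×12.7) = 4.687×10^-5 K/W
R_copper = L/(kA) = 0.0011/(380×12.7) = 2.279×10^-7 K/W
R_calcium silicate = L/(kA) = 0.175/(0.0853×12.7) = 0.1615 K/W
R_stainless steel = L/(kA) = 0.0029/(14.1×12.7) = 1.619×10^-5 K/W
R_outer film = 1/(h_o·A) = 1/(5.22×12.7) = 0.01508 K/W
R_total = 0.1767 K/W;  Q = ΔT/R_total = 114/0.1767 = 645.2 W
T_interface = T_inner − Q·ΣR(inner→interface) = 147 − 645×0.1616

T ≈ 42.7 °C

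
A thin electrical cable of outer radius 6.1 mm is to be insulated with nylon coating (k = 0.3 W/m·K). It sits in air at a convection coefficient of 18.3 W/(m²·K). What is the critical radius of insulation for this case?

r_cr ≈ 16.4 mm

For a cylinder r_cr = k/h = 0.3/18.3
r_cr = 16.4 mm; since the bare radius (6.1 mm) is below r_cr, adding a thin layer of insulation will *increase* heat loss.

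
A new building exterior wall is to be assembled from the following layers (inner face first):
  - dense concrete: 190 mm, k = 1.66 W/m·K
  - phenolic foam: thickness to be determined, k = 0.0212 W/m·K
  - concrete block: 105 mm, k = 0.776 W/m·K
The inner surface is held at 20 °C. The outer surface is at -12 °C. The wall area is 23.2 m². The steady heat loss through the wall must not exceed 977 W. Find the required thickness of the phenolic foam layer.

L ≈ 10.8 mm

Thermal resistances in series:
R_dense concrete = L/(kA) = 0.19/(1.66×23.2) = 0.004934 K/W
R_concrete block = L/(kA) = 0.105/(0.776×23.2) = 0.005832 K/W
Sum of the known resistances R_other = 0.01077 K/W
Required total resistance R_tot = ΔT/Q_allow = 32/977 = 0.03275 K/W
R_phenolic foam = R_tot − R_other = 0.02199 K/W
L = R·k·A = 0.02199×0.0212×23.2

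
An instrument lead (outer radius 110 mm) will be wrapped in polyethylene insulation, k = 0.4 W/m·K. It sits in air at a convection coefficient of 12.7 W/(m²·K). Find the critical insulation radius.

r_cr ≈ 31.5 mm

For a cylinder r_cr = k/h = 0.4/12.7
r_cr = 31.5 mm; since the bare radius (110 mm) is above r_cr, any added insulation will reduce heat loss.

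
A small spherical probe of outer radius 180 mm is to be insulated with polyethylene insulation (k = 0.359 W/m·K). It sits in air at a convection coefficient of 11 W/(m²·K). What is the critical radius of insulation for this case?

For a sphere r_cr = 2k/h = 2×0.359/11
r_cr = 65.3 mm; since the bare radius (180 mm) is above r_cr, any added insulation will reduce heat loss.

r_cr ≈ 65.3 mm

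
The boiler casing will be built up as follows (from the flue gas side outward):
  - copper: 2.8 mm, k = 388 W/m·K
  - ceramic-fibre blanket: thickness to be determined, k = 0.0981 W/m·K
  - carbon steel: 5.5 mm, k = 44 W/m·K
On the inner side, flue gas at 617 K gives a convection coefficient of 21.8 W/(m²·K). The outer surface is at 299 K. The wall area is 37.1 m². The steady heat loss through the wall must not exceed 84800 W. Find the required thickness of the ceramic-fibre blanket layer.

Treating each layer as a thermal resistance in series:
R_inner film = 1/(h_i·A) = 1/(21.8×37.1) = 0.001236 K/W
R_copper = L/(kA) = 0.0028/(388×37.1) = 1.945×10^-7 K/W
R_carbon steel = L/(kA) = 0.0055/(44×37.1) = 3.369×10^-6 K/W
Sum of the known resistances R_other = 0.00124 K/W
Required total resistance R_tot = ΔT/Q_allow = 318/84800 = 0.00375 K/W
R_ceramic-fibre blanket = R_tot − R_other = 0.00251 K/W
L = R·k·A = 0.00251×0.0981×37.1

L ≈ 9.14 mm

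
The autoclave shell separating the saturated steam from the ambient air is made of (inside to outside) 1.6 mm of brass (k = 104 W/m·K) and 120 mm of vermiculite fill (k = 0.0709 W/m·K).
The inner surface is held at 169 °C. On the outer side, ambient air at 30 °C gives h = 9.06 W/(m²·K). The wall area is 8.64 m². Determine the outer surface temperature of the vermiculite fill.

Thermal resistances in series:
R_brass = L/(kA) = 0.0016/(104×8.64) = 1.781×10^-6 K/W
R_vermiculite fill = L/(kA) = 0.12/(0.0709×8.64) = 0.1959 K/W
R_outer film = 1/(h_o·A) = 1/(9.06×8.64) = 0.01277 K/W
R_total = 0.2087 K/W;  Q = ΔT/R_total = 139/0.2087 = 666.1 W
T_interface = T_inner − Q·ΣR(inner→interface) = 169 − 666×0.1959

T ≈ 38.5 °C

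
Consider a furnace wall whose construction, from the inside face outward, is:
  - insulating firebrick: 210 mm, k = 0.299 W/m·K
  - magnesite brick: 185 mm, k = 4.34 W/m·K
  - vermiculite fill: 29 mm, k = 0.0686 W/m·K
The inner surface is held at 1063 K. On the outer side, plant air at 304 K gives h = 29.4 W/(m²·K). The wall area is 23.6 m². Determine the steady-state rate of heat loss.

Q ≈ 14900 W

Thermal resistances in series:
R_insulating firebrick = L/(kA) = 0.21/(0.299×23.6) = 0.02976 K/W
R_magnesite brick = L/(kA) = 0.185/(4.34×23.6) = 0.001806 K/W
R_vermiculite fill = L/(kA) = 0.029/(0.0686×23.6) = 0.01791 K/W
R_outer film = 1/(h_o·A) = 1/(29.4×23.6) = 0.001441 K/W
R_total = 0.05092 K/W
Q = ΔT / R_total = 759 / 0.05092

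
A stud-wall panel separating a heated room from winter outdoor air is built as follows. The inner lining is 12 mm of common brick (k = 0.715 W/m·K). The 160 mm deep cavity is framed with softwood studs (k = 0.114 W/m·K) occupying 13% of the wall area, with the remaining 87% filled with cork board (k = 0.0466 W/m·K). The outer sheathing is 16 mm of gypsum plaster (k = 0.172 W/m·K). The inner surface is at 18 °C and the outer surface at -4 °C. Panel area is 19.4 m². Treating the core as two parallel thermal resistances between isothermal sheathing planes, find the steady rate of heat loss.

Q ≈ 142 W

Sheathing layers in series; stud and cavity paths in parallel between them.
R_inner = 0.012/(0.715×19.4) = 8.651×10^-4 K/W
R_stud  = 0.16/(0.114×0.13×19.4) = 0.5565 K/W
R_cav   = 0.16/(0.0466×0.87×19.4) = 0.2034 K/W
1/R_core = 1/R_stud + 1/R_cav → R_core = 0.149 K/W
R_outer = 0.016/(0.172×19.4) = 0.004795 K/W
R_total = 0.1546 K/W
Q = ΔT/R_total = 22/0.1546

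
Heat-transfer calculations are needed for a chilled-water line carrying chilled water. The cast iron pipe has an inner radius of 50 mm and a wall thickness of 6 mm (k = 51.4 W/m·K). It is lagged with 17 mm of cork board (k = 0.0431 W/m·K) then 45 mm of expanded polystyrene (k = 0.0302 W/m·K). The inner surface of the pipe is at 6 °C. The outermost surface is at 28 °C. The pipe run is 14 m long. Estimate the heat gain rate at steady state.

Treating each annulus and film as a series resistance:
R_cast iron pipe wall = ln(56/50)/(2π×51.4×14) = 2.507×10^-5 K/W
R_cork board = ln(73/56)/(2π×0.0431×14) = 0.06993 K/W
R_expanded polystyrene = ln(118/73)/(2π×0.0302×14) = 0.1808 K/W
R_total = 0.2507 K/W
Q = ΔT/R_total = 22/0.2507

Q ≈ 87.7 W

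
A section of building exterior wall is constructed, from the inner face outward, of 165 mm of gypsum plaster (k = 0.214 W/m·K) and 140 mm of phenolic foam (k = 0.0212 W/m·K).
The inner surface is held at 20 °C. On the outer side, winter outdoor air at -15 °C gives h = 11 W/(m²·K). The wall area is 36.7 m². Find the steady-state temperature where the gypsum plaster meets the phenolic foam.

Model the wall as resistances in series:
R_gypsum plaster = L/(kA) = 0.165/(0.214×36.7) = 0.02101 K/W
R_phenolic foam = L/(kA) = 0.14/(0.0212×36.7) = 0.1799 K/W
R_outer film = 1/(h_o·A) = 1/(11×36.7) = 0.002477 K/W
R_total = 0.2034 K/W;  Q = ΔT/R_total = 35/0.2034 = 172.1 W
T_interface = T_inner − Q·ΣR(inner→interface) = 20 − 172×0.02101

T ≈ 16.4 °C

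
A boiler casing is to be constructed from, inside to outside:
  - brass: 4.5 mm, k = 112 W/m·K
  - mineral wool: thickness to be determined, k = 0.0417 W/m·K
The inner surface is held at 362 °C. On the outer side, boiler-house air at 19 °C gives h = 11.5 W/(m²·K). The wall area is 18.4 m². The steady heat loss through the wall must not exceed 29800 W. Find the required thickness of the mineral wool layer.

L ≈ 5.2 mm

Using the resistance-network approach (series):
R_brass = L/(kA) = 0.0045/(112×18.4) = 2.184×10^-6 K/W
R_outer film = 1/(h_o·A) = 1/(11.5×18.4) = 0.004726 K/W
Sum of the known resistances R_other = 0.004728 K/W
Required total resistance R_tot = ΔT/Q_allow = 343/29800 = 0.01151 K/W
R_mineral wool = R_tot − R_other = 0.006782 K/W
L = R·k·A = 0.006782×0.0417×18.4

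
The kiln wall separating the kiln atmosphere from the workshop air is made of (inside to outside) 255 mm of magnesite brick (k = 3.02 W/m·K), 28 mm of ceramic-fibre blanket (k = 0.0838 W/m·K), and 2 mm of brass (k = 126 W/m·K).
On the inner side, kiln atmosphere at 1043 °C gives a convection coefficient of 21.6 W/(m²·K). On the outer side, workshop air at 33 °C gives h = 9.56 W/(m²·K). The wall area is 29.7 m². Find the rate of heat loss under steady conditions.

Treating each layer as a thermal resistance in series:
R_inner film = 1/(h_i·A) = 1/(21.6×29.7) = 0.001559 K/W
R_magnesite brick = L/(kA) = 0.255/(3.02×29.7) = 0.002843 K/W
R_ceramic-fibre blanket = L/(kA) = 0.028/(0.0838×29.7) = 0.01125 K/W
R_brass = L/(kA) = 0.002/(126×29.7) = 5.344×10^-7 K/W
R_outer film = 1/(h_o·A) = 1/(9.56×29.7) = 0.003522 K/W
R_total = 0.01917 K/W
Q = ΔT / R_total = 1010 / 0.01917

Q ≈ 52700 W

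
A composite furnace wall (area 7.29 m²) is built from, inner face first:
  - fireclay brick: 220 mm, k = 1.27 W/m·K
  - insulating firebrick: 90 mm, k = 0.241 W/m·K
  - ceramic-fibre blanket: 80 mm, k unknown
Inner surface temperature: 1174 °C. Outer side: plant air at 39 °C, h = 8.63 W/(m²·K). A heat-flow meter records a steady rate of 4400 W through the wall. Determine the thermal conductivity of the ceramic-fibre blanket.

k ≈ 0.0657 W/(m·K)

Using the resistance-network approach (series):
R_fireclay brick = L/(kA) = 0.22/(1.27×7.29) = 0.02376 K/W
R_insulating firebrick = L/(kA) = 0.09/(0.241×7.29) = 0.05123 K/W
R_outer film = 1/(h_o·A) = 1/(8.63×7.29) = 0.0159 K/W
Sum of known resistances R_other = 0.09088 K/W
Total R = ΔT/Q = 1135/4400 = 0.258 K/W
R_ceramic-fibre blanket = R_total − R_other = 0.1671 K/W
k = L/(R·A) = 0.08/(0.1671×7.29)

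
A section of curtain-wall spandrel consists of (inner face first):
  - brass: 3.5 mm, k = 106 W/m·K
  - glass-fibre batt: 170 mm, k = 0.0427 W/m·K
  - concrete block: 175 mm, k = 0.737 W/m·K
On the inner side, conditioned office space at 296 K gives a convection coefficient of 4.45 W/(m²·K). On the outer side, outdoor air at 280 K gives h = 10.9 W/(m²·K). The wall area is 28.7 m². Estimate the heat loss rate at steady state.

Using the resistance-network approach (series):
R_inner film = 1/(h_i·A) = 1/(4.45×28.7) = 0.00783 K/W
R_brass = L/(kA) = 0.0035/(106×28.7) = 1.15×10^-6 K/W
R_glass-fibre batt = L/(kA) = 0.17/(0.0427×28.7) = 0.1387 K/W
R_concrete block = L/(kA) = 0.175/(0.737×28.7) = 0.008273 K/W
R_outer film = 1/(h_o·A) = 1/(10.9×28.7) = 0.003197 K/W
R_total = 0.158 K/W
Q = ΔT / R_total = 16 / 0.158

Q ≈ 101 W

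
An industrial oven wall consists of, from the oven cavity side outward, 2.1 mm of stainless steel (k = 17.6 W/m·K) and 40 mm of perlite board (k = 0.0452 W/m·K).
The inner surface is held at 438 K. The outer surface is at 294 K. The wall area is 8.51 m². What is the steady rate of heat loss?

Series thermal resistances:
R_stainless steel = L/(kA) = 0.0021/(17.6×8.51) = 1.402×10^-5 K/W
R_perlite board = L/(kA) = 0.04/(0.0452×8.51) = 0.104 K/W
R_total = 0.104 K/W
Q = ΔT / R_total = 144 / 0.104

Q ≈ 1380 W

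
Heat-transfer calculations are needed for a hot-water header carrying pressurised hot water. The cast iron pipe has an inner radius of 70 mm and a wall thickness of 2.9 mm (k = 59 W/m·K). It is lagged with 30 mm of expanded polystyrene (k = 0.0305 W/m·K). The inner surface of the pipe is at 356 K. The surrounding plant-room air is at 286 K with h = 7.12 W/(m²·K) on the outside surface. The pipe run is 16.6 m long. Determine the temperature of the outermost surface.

T ≈ 294 K

Treating each annulus and film as a series resistance:
R_cast iron pipe wall = ln(72.9/70)/(2π×59×16.6) = 6.597×10^-6 K/W
R_expanded polystyrene = ln(102.9/72.9)/(2π×0.0305×16.6) = 0.1083 K/W
R_outer film = 1/(h_o·2πr_oL) = 1/(7.12×2π×0.1029×16.6) = 0.01309 K/W
R_total = 0.1214 K/W
Q = ΔT/R_total = 70/0.1214
Q = 576 W
T_interface = T_inner − Q·ΣR(inner→interface) = 356 − 576×0.1084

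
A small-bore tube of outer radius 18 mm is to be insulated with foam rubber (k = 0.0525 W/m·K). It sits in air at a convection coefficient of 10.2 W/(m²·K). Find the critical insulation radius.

For a cylinder r_cr = k/h = 0.0525/10.2
r_cr = 5.15 mm; since the bare radius (18 mm) is above r_cr, any added insulation will reduce heat loss.

r_cr ≈ 5.15 mm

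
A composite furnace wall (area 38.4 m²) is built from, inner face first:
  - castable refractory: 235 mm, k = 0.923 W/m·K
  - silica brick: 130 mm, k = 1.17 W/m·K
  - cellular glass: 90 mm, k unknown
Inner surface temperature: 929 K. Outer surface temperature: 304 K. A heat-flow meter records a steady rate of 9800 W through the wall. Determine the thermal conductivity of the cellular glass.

k ≈ 0.0432 W/(m·K)

Thermal resistances in series:
R_castable refractory = L/(kA) = 0.235/(0.923×38.4) = 0.00663 K/W
R_silica brick = L/(kA) = 0.13/(1.17×38.4) = 0.002894 K/W
Sum of known resistances R_other = 0.009524 K/W
Total R = ΔT/Q = 625/9800 = 0.06378 K/W
R_cellular glass = R_total − R_other = 0.05425 K/W
k = L/(R·A) = 0.09/(0.05425×38.4)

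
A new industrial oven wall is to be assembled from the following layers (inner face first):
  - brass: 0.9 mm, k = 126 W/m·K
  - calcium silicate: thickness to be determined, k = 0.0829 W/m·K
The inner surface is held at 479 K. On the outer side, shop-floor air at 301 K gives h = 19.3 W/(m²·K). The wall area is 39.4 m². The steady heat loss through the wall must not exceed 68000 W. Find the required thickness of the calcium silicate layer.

L ≈ 4.25 mm

Using the resistance-network approach (series):
R_brass = L/(kA) = 0.0009/(126×39.4) = 1.813×10^-7 K/W
R_outer film = 1/(h_o·A) = 1/(19.3×39.4) = 0.001315 K/W
Sum of the known resistances R_other = 0.001315 K/W
Required total resistance R_tot = ΔT/Q_allow = 178/68000 = 0.002618 K/W
R_calcium silicate = R_tot − R_other = 0.001302 K/W
L = R·k·A = 0.001302×0.0829×39.4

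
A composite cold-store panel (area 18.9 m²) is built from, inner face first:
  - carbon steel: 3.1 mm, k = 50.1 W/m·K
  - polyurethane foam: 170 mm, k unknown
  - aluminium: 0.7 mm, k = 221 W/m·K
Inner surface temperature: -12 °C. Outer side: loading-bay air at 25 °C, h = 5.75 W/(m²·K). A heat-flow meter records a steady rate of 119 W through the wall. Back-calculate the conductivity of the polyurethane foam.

Using the resistance-network approach (series):
R_carbon steel = L/(kA) = 0.0031/(50.1×18.9) = 3.274×10^-6 K/W
R_aluminium = L/(kA) = 0.0007/(221×18.9) = 1.676×10^-7 K/W
R_outer film = 1/(h_o·A) = 1/(5.75×18.9) = 0.009202 K/W
Sum of known resistances R_other = 0.009205 K/W
Total R = ΔT/Q = 37/119 = 0.3109 K/W
R_polyurethane foam = R_total − R_other = 0.3017 K/W
k = L/(R·A) = 0.17/(0.3017×18.9)

k ≈ 0.0298 W/(m·K)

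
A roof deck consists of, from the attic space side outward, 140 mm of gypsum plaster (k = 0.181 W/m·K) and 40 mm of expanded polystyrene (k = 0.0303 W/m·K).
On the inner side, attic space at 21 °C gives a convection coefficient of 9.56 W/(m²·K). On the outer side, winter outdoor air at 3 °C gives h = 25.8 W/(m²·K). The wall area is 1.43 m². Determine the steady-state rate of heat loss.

Using the resistance-network approach (series):
R_inner film = 1/(h_i·A) = 1/(9.56×1.43) = 0.07315 K/W
R_gypsum plaster = L/(kA) = 0.14/(0.181×1.43) = 0.5409 K/W
R_expanded polystyrene = L/(kA) = 0.04/(0.0303×1.43) = 0.9232 K/W
R_outer film = 1/(h_o·A) = 1/(25.8×1.43) = 0.0271 K/W
R_total = 1.564 K/W
Q = ΔT / R_total = 18 / 1.564

Q ≈ 11.5 W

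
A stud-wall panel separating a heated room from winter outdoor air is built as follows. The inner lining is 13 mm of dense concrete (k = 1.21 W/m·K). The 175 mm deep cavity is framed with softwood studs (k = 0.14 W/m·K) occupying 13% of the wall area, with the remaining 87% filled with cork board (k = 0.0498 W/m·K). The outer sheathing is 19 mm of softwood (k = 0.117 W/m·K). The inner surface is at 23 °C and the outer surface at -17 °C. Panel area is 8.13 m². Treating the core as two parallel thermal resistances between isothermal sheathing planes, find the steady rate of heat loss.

Q ≈ 108 W

Sheathing layers in series; stud and cavity paths in parallel between them.
R_inner = 0.013/(1.21×8.13) = 0.001322 K/W
R_stud  = 0.175/(0.14×0.13×8.13) = 1.183 K/W
R_cav   = 0.175/(0.0498×0.87×8.13) = 0.4968 K/W
1/R_core = 1/R_stud + 1/R_cav → R_core = 0.3499 K/W
R_outer = 0.019/(0.117×8.13) = 0.01997 K/W
R_total = 0.3712 K/W
Q = ΔT/R_total = 40/0.3712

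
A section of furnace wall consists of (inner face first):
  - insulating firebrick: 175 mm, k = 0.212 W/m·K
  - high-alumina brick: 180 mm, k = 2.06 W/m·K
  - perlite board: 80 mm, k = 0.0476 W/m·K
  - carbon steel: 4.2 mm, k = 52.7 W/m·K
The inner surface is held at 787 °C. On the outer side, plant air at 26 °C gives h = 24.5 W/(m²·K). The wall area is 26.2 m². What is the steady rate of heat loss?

Q ≈ 7570 W

Thermal resistances in series:
R_insulating firebrick = L/(kA) = 0.175/(0.212×26.2) = 0.03151 K/W
R_high-alumina brick = L/(kA) = 0.18/(2.06×26.2) = 0.003335 K/W
R_perlite board = L/(kA) = 0.08/(0.0476×26.2) = 0.06415 K/W
R_carbon steel = L/(kA) = 0.0042/(52.7×26.2) = 3.042×10^-6 K/W
R_outer film = 1/(h_o·A) = 1/(24.5×26.2) = 0.001558 K/W
R_total = 0.1006 K/W
Q = ΔT / R_total = 761 / 0.1006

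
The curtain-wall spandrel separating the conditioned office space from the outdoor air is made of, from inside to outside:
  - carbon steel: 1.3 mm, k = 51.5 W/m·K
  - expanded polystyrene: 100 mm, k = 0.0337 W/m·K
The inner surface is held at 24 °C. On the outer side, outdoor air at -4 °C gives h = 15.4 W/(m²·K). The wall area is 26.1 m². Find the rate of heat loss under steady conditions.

Model the wall as resistances in series:
R_carbon steel = L/(kA) = 0.0013/(51.5×26.1) = 9.672×10^-7 K/W
R_expanded polystyrene = L/(kA) = 0.1/(0.0337×26.1) = 0.1137 K/W
R_outer film = 1/(h_o·A) = 1/(15.4×26.1) = 0.002488 K/W
R_total = 0.1162 K/W
Q = ΔT / R_total = 28 / 0.1162

Q ≈ 241 W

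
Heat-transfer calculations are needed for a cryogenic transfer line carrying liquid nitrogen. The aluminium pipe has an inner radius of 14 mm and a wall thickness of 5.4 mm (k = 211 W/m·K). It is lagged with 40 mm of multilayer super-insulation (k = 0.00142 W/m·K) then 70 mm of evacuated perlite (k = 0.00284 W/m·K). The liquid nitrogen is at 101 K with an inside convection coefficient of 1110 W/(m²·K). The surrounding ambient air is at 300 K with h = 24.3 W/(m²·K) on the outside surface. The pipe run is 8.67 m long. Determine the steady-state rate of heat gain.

For a radial system each layer contributes R = ln(r_out/r_in)/(2πkL); films add R = 1/(hA).
R_inner film = 1/(h_i·2πr₁L) = 1/(1110×2π×0.014×8.67) = 0.001181 K/W
R_aluminium pipe wall = ln(19.4/14)/(2π×211×8.67) = 2.838×10^-5 K/W
R_multilayer super-insulation = ln(59.4/19.4)/(2π×0.00142×8.67) = 14.47 K/W
R_evacuated perlite = ln(129.4/59.4)/(2π×0.00284×8.67) = 5.033 K/W
R_outer film = 1/(h_o·2πr_oL) = 1/(24.3×2π×0.1294×8.67) = 0.005838 K/W
R_total = 19.51 K/W
Q = ΔT/R_total = 199/19.51

Q ≈ 10.2 W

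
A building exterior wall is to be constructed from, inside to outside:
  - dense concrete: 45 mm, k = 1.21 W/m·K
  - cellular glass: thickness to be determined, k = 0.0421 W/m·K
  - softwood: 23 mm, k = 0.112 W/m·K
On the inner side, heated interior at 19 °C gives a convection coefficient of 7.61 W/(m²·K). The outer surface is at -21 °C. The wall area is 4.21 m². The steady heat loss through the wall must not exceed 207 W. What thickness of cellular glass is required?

Model the wall as resistances in series:
R_inner film = 1/(h_i·A) = 1/(7.61×4.21) = 0.03121 K/W
R_dense concrete = L/(kA) = 0.045/(1.21×4.21) = 0.008834 K/W
R_softwood = L/(kA) = 0.023/(0.112×4.21) = 0.04878 K/W
Sum of the known resistances R_other = 0.08883 K/W
Required total resistance R_tot = ΔT/Q_allow = 40/207 = 0.1932 K/W
R_cellular glass = R_tot − R_other = 0.1044 K/W
L = R·k·A = 0.1044×0.0421×4.21

L ≈ 18.5 mm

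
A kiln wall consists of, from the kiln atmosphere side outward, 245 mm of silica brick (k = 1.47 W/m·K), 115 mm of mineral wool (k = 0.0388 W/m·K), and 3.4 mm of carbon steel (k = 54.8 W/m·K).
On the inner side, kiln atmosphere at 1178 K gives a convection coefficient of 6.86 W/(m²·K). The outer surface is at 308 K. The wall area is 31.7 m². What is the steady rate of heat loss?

Model the wall as resistances in series:
R_inner film = 1/(h_i·A) = 1/(6.86×31.7) = 0.004599 K/W
R_silica brick = L/(kA) = 0.245/(1.47×31.7) = 0.005258 K/W
R_mineral wool = L/(kA) = 0.115/(0.0388×31.7) = 0.0935 K/W
R_carbon steel = L/(kA) = 0.0034/(54.8×31.7) = 1.957×10^-6 K/W
R_total = 0.1034 K/W
Q = ΔT / R_total = 870 / 0.1034

Q ≈ 8420 W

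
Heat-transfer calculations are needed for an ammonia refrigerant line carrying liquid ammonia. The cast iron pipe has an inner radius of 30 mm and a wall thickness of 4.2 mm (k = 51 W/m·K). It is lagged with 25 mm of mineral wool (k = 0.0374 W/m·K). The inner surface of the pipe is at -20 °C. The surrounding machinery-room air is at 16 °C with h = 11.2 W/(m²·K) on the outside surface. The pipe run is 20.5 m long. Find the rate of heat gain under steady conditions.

Q ≈ 287 W

Cylindrical conduction, so R = ln(r₂/r₁)/(2πkL) per layer, in series:
R_cast iron pipe wall = ln(34.2/30)/(2π×51×20.5) = 1.995×10^-5 K/W
R_mineral wool = ln(59.2/34.2)/(2π×0.0374×20.5) = 0.1139 K/W
R_outer film = 1/(h_o·2πr_oL) = 1/(11.2×2π×0.0592×20.5) = 0.01171 K/W
R_total = 0.1256 K/W
Q = ΔT/R_total = 36/0.1256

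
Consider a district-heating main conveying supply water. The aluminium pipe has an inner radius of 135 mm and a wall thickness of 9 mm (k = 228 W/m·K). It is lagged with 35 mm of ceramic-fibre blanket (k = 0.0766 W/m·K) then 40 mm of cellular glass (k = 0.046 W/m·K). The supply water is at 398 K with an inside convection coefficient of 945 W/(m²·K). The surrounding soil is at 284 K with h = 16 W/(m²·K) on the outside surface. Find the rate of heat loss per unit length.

For a radial system each layer contributes R = ln(r_out/r_in)/(2πkL); films add R = 1/(hA).
R_inner film = 1/(h_i·2πr₁L) = 1/(945×2π×0.135×1) = 0.001248 K/W
R_aluminium pipe wall = ln(144/135)/(2π×228×1) = 4.505×10^-5 K/W
R_ceramic-fibre blanket = ln(179/144)/(2π×0.0766×1) = 0.4521 K/W
R_cellular glass = ln(219/179)/(2π×0.046×1) = 0.6978 K/W
R_outer film = 1/(h_o·2πr_oL) = 1/(16×2π×0.219×1) = 0.04542 K/W
R_total = 1.197 K/W
Q = ΔT/R_total = 114/1.197

q′ ≈ 95.3 W/m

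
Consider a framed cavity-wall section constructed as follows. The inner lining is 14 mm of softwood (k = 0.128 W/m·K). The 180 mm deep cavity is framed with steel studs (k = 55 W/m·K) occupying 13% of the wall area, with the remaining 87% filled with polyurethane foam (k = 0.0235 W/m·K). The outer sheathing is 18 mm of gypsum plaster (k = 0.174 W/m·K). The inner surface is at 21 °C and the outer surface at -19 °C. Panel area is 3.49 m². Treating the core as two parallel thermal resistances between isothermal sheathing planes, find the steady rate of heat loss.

Sheathing layers in series; stud and cavity paths in parallel between them.
R_inner = 0.014/(0.128×3.49) = 0.03134 K/W
R_stud  = 0.18/(55×0.13×3.49) = 0.007213 K/W
R_cav   = 0.18/(0.0235×0.87×3.49) = 2.523 K/W
1/R_core = 1/R_stud + 1/R_cav → R_core = 0.007193 K/W
R_outer = 0.018/(0.174×3.49) = 0.02964 K/W
R_total = 0.06817 K/W
Q = ΔT/R_total = 40/0.06817

Q ≈ 587 W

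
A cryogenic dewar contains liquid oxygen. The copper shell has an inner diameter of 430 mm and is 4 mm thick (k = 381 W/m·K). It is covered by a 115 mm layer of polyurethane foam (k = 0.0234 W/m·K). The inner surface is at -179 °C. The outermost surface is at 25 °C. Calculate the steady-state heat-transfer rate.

Q ≈ 38.2 W

Each spherical layer contributes R = (1/r_i − 1/r_o)/(4πk):
R_copper shell = (1/0.215 − 1/0.219)/(4π×381) = 1.774×10^-5 K/W
R_polyurethane foam = (1/0.219 − 1/0.334)/(4π×0.0234) = 5.347 K/W
R_total = 5.347 K/W
Q = ΔT/R_total = 204/5.347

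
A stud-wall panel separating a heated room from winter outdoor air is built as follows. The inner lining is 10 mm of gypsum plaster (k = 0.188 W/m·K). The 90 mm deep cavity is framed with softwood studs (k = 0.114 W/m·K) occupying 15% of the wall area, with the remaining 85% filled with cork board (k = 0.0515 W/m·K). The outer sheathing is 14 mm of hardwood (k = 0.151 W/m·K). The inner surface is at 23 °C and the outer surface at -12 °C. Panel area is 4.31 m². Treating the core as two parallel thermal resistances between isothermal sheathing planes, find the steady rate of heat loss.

Q ≈ 92.9 W

Sheathing layers in series; stud and cavity paths in parallel between them.
R_inner = 0.01/(0.188×4.31) = 0.01234 K/W
R_stud  = 0.09/(0.114×0.15×4.31) = 1.221 K/W
R_cav   = 0.09/(0.0515×0.85×4.31) = 0.477 K/W
1/R_core = 1/R_stud + 1/R_cav → R_core = 0.343 K/W
R_outer = 0.014/(0.151×4.31) = 0.02151 K/W
R_total = 0.3769 K/W
Q = ΔT/R_total = 35/0.3769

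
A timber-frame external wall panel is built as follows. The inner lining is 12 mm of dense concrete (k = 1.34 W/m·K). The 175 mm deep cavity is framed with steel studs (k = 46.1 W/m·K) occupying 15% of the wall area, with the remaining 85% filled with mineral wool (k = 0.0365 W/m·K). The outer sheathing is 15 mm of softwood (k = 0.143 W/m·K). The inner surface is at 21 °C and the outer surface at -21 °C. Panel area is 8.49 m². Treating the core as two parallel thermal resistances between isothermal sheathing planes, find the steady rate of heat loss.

Sheathing layers in series; stud and cavity paths in parallel between them.
R_inner = 0.012/(1.34×8.49) = 0.001055 K/W
R_stud  = 0.175/(46.1×0.15×8.49) = 0.002981 K/W
R_cav   = 0.175/(0.0365×0.85×8.49) = 0.6644 K/W
1/R_core = 1/R_stud + 1/R_cav → R_core = 0.002968 K/W
R_outer = 0.015/(0.143×8.49) = 0.01236 K/W
R_total = 0.01638 K/W
Q = ΔT/R_total = 42/0.01638

Q ≈ 2560 W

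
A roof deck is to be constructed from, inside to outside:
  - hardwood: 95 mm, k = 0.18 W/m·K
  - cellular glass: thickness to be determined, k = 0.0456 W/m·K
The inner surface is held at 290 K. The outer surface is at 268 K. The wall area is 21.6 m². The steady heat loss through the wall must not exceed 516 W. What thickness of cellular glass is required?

L ≈ 17.9 mm

Thermal resistances in series:
R_hardwood = L/(kA) = 0.095/(0.18×21.6) = 0.02443 K/W
Sum of the known resistances R_other = 0.02443 K/W
Required total resistance R_tot = ΔT/Q_allow = 22/516 = 0.04264 K/W
R_cellular glass = R_tot − R_other = 0.0182 K/W
L = R·k·A = 0.0182×0.0456×21.6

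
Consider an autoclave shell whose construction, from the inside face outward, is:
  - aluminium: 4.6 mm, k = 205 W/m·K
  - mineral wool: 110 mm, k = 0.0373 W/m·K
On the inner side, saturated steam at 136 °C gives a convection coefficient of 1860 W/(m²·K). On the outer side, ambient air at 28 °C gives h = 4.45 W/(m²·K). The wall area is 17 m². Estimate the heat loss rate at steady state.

Treating each layer as a thermal resistance in series:
R_inner film = 1/(h_i·A) = 1/(1860×17) = 3.163×10^-5 K/W
R_aluminium = L/(kA) = 0.0046/(205×17) = 1.32×10^-6 K/W
R_mineral wool = L/(kA) = 0.11/(0.0373×17) = 0.1735 K/W
R_outer film = 1/(h_o·A) = 1/(4.45×17) = 0.01322 K/W
R_total = 0.1867 K/W
Q = ΔT / R_total = 108 / 0.1867

Q ≈ 578 W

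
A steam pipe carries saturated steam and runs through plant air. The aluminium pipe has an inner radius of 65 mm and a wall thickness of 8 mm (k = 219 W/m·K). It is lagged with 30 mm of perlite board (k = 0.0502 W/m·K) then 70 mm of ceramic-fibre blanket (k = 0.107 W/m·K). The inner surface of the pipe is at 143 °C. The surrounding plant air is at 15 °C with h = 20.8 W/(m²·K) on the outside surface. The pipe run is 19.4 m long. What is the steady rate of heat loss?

Q ≈ 1300 W

Radial resistances (cylindrical: R_cond = ln(r_o/r_i)/(2πkL), R_conv = 1/(h·2πrL)):
R_aluminium pipe wall = ln(73/65)/(2π×219×19.4) = 4.348×10^-6 K/W
R_perlite board = ln(103/73)/(2π×0.0502×19.4) = 0.05626 K/W
R_ceramic-fibre blanket = ln(173/103)/(2π×0.107×19.4) = 0.03976 K/W
R_outer film = 1/(h_o·2πr_oL) = 1/(20.8×2π×0.173×19.4) = 0.00228 K/W
R_total = 0.09831 K/W
Q = ΔT/R_total = 128/0.09831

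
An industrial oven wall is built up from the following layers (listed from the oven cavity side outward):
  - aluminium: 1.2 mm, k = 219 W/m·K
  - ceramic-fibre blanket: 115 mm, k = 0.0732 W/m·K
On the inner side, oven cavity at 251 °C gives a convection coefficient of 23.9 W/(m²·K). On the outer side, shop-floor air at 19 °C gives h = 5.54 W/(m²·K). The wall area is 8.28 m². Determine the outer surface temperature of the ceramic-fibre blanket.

Treating each layer as a thermal resistance in series:
R_inner film = 1/(h_i·A) = 1/(23.9×8.28) = 0.005053 K/W
R_aluminium = L/(kA) = 0.0012/(219×8.28) = 6.618×10^-7 K/W
R_ceramic-fibre blanket = L/(kA) = 0.115/(0.0732×8.28) = 0.1897 K/W
R_outer film = 1/(h_o·A) = 1/(5.54×8.28) = 0.0218 K/W
R_total = 0.2166 K/W;  Q = ΔT/R_total = 232/0.2166 = 1071 W
T_interface = T_inner − Q·ΣR(inner→interface) = 251 − 1070×0.1948

T ≈ 42.4 °C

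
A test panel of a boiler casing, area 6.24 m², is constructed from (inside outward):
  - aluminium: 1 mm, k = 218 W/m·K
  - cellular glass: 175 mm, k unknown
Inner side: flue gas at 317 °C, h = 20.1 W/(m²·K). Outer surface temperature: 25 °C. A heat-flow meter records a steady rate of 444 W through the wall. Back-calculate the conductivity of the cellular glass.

Series thermal resistances:
R_inner film = 1/(h_i·A) = 1/(20.1×6.24) = 0.007973 K/W
R_aluminium = L/(kA) = 0.001/(218×6.24) = 7.351×10^-7 K/W
Sum of known resistances R_other = 0.007974 K/W
Total R = ΔT/Q = 292/444 = 0.6577 K/W
R_cellular glass = R_total − R_other = 0.6497 K/W
k = L/(R·A) = 0.175/(0.6497×6.24)

k ≈ 0.0432 W/(m·K)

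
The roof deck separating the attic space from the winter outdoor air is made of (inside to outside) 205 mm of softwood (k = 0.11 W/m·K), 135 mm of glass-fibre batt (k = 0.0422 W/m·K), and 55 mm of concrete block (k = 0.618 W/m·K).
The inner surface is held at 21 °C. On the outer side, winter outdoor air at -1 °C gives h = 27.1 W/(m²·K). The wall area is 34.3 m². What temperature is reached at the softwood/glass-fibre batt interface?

Series thermal resistances:
R_softwood = L/(kA) = 0.205/(0.11×34.3) = 0.05433 K/W
R_glass-fibre batt = L/(kA) = 0.135/(0.0422×34.3) = 0.09327 K/W
R_concrete block = L/(kA) = 0.055/(0.618×34.3) = 0.002595 K/W
R_outer film = 1/(h_o·A) = 1/(27.1×34.3) = 0.001076 K/W
R_total = 0.1513 K/W;  Q = ΔT/R_total = 22/0.1513 = 145.4 W
T_interface = T_inner − Q·ΣR(inner→interface) = 21 − 145×0.05433

T ≈ 13.1 °C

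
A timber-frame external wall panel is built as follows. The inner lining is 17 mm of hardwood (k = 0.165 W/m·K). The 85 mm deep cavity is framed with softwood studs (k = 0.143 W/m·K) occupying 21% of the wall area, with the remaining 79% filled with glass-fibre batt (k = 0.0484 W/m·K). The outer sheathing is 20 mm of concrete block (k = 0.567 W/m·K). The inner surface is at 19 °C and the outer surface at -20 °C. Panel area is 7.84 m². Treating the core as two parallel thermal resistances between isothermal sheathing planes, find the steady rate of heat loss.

Sheathing layers in series; stud and cavity paths in parallel between them.
R_inner = 0.017/(0.165×7.84) = 0.01314 K/W
R_stud  = 0.085/(0.143×0.21×7.84) = 0.361 K/W
R_cav   = 0.085/(0.0484×0.79×7.84) = 0.2836 K/W
1/R_core = 1/R_stud + 1/R_cav → R_core = 0.1588 K/W
R_outer = 0.02/(0.567×7.84) = 0.004499 K/W
R_total = 0.1765 K/W
Q = ΔT/R_total = 39/0.1765

Q ≈ 221 W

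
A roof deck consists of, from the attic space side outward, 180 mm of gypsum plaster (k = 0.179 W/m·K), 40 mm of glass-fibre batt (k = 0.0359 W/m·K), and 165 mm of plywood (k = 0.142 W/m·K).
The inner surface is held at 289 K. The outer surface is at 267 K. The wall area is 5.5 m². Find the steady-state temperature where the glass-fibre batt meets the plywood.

Treating each layer as a thermal resistance in series:
R_gypsum plaster = L/(kA) = 0.18/(0.179×5.5) = 0.1828 K/W
R_glass-fibre batt = L/(kA) = 0.04/(0.0359×5.5) = 0.2026 K/W
R_plywood = L/(kA) = 0.165/(0.142×5.5) = 0.2113 K/W
R_total = 0.5967 K/W;  Q = ΔT/R_total = 22/0.5967 = 36.87 W
T_interface = T_inner − Q·ΣR(inner→interface) = 289 − 36.9×0.3854

T ≈ 275 K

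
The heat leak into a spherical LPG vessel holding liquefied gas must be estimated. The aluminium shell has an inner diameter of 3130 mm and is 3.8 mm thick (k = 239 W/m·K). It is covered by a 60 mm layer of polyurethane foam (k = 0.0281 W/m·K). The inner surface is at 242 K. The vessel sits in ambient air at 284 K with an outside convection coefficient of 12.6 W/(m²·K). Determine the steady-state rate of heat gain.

Q ≈ 610 W

Each spherical layer contributes R = (1/r_i − 1/r_o)/(4πk):
R_aluminium shell = (1/1.565 − 1/1.5688)/(4π×239) = 5.153×10^-7 K/W
R_polyurethane foam = (1/1.5688 − 1/1.6288)/(4π×0.0281) = 0.0665 K/W
R_outer film = 1/(h·4πr_o²) = 1/(12.6×4π×1.6288²) = 0.002381 K/W
R_total = 0.06888 K/W
Q = ΔT/R_total = 42/0.06888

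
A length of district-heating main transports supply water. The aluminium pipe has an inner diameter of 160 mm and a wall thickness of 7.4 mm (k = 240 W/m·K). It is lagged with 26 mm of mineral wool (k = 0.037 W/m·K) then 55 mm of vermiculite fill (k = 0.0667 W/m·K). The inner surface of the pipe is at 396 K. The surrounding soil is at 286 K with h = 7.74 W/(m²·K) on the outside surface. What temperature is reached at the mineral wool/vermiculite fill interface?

T ≈ 340 K

Per-layer cylindrical resistances, series-summed:
R_aluminium pipe wall = ln(87.4/80)/(2π×240×1) = 5.867×10^-5 K/W
R_mineral wool = ln(113.4/87.4)/(2π×0.037×1) = 1.12 K/W
R_vermiculite fill = ln(168.4/113.4)/(2π×0.0667×1) = 0.9435 K/W
R_outer film = 1/(h_o·2πr_oL) = 1/(7.74×2π×0.1684×1) = 0.1221 K/W
R_total = 2.186 K/W
Q = ΔT/R_total = 110/2.186
Q = 50.3 W/m
T_interface = T_inner − Q·ΣR(inner→interface) = 396 − 50.3×1.12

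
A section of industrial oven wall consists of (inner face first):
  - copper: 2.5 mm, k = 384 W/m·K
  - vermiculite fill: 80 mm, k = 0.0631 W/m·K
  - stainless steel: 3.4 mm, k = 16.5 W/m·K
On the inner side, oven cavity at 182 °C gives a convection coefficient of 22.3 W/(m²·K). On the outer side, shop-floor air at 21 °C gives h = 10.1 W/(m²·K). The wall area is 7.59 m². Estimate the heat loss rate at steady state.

Q ≈ 865 W

Using the resistance-network approach (series):
R_inner film = 1/(h_i·A) = 1/(22.3×7.59) = 0.005908 K/W
R_copper = L/(kA) = 0.0025/(384×7.59) = 8.578×10^-7 K/W
R_vermiculite fill = L/(kA) = 0.08/(0.0631×7.59) = 0.167 K/W
R_stainless steel = L/(kA) = 0.0034/(16.5×7.59) = 2.715×10^-5 K/W
R_outer film = 1/(h_o·A) = 1/(10.1×7.59) = 0.01304 K/W
R_total = 0.186 K/W
Q = ΔT / R_total = 161 / 0.186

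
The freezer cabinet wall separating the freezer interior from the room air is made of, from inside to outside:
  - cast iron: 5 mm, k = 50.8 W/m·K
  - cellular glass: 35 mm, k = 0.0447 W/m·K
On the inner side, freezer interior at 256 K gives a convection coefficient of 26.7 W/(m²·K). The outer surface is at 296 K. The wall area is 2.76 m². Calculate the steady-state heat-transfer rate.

Q ≈ 135 W

Model the wall as resistances in series:
R_inner film = 1/(h_i·A) = 1/(26.7×2.76) = 0.01357 K/W
R_cast iron = L/(kA) = 0.005/(50.8×2.76) = 3.566×10^-5 K/W
R_cellular glass = L/(kA) = 0.035/(0.0447×2.76) = 0.2837 K/W
R_total = 0.2973 K/W
Q = ΔT / R_total = 40 / 0.2973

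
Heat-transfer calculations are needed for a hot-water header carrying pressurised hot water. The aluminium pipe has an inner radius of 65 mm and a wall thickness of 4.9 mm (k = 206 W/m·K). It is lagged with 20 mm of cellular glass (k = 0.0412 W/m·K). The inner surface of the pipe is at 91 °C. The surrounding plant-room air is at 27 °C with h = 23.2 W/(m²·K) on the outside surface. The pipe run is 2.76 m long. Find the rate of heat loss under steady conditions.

Q ≈ 168 W

Radial resistances (cylindrical: R_cond = ln(r_o/r_i)/(2πkL), R_conv = 1/(h·2πrL)):
R_aluminium pipe wall = ln(69.9/65)/(2π×206×2.76) = 2.034×10^-5 K/W
R_cellular glass = ln(89.9/69.9)/(2π×0.0412×2.76) = 0.3522 K/W
R_outer film = 1/(h_o·2πr_oL) = 1/(23.2×2π×0.0899×2.76) = 0.02765 K/W
R_total = 0.3799 K/W
Q = ΔT/R_total = 64/0.3799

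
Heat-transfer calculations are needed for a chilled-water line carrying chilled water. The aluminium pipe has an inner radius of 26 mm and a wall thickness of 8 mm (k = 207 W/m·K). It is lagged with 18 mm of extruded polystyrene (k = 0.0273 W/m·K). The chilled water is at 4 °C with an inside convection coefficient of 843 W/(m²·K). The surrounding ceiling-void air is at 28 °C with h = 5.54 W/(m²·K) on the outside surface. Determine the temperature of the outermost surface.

T ≈ 23.6 °C

Treating each annulus and film as a series resistance:
R_inner film = 1/(h_i·2πr₁L) = 1/(843×2π×0.026×1) = 0.007261 K/W
R_aluminium pipe wall = ln(34/26)/(2π×207×1) = 2.063×10^-4 K/W
R_extruded polystyrene = ln(52/34)/(2π×0.0273×1) = 2.477 K/W
R_outer film = 1/(h_o·2πr_oL) = 1/(5.54×2π×0.052×1) = 0.5525 K/W
R_total = 3.037 K/W
Q = ΔT/R_total = 24/3.037
Q = 7.9 W/m
T_interface = T_inner + Q·ΣR(inner→interface) = 4 + 7.9×2.484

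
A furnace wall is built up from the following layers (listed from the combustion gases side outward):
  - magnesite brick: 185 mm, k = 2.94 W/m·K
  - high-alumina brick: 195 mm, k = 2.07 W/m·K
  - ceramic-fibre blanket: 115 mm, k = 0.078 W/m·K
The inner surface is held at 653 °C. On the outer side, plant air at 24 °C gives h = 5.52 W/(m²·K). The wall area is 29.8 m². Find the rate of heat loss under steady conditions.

Using the resistance-network approach (series):
R_magnesite brick = L/(kA) = 0.185/(2.94×29.8) = 0.002112 K/W
R_high-alumina brick = L/(kA) = 0.195/(2.07×29.8) = 0.003161 K/W
R_ceramic-fibre blanket = L/(kA) = 0.115/(0.078×29.8) = 0.04948 K/W
R_outer film = 1/(h_o·A) = 1/(5.52×29.8) = 0.006079 K/W
R_total = 0.06083 K/W
Q = ΔT / R_total = 629 / 0.06083

Q ≈ 10300 W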